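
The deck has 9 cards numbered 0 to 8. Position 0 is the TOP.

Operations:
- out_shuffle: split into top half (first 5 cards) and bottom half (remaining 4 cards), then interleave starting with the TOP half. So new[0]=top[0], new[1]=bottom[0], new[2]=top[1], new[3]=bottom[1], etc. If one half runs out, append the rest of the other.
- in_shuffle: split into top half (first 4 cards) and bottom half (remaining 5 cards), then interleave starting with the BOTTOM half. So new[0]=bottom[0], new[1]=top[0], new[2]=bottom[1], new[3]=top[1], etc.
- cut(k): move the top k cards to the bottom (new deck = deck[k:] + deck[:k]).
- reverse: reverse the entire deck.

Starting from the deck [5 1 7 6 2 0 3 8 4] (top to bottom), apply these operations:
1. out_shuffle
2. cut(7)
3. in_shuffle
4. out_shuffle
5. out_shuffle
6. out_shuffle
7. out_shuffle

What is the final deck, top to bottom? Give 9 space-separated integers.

Answer: 1 7 6 2 0 3 8 4 5

Derivation:
After op 1 (out_shuffle): [5 0 1 3 7 8 6 4 2]
After op 2 (cut(7)): [4 2 5 0 1 3 7 8 6]
After op 3 (in_shuffle): [1 4 3 2 7 5 8 0 6]
After op 4 (out_shuffle): [1 5 4 8 3 0 2 6 7]
After op 5 (out_shuffle): [1 0 5 2 4 6 8 7 3]
After op 6 (out_shuffle): [1 6 0 8 5 7 2 3 4]
After op 7 (out_shuffle): [1 7 6 2 0 3 8 4 5]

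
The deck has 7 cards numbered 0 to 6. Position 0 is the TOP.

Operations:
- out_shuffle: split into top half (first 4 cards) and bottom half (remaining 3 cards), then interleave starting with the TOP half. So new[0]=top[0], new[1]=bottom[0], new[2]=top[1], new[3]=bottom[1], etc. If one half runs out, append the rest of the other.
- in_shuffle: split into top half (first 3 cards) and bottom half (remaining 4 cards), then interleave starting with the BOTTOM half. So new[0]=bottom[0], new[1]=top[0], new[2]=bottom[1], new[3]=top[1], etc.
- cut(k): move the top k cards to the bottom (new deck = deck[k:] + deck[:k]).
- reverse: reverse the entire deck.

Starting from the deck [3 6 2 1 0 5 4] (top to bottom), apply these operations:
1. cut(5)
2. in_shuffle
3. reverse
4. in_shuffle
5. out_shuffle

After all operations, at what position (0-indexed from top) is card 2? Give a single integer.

After op 1 (cut(5)): [5 4 3 6 2 1 0]
After op 2 (in_shuffle): [6 5 2 4 1 3 0]
After op 3 (reverse): [0 3 1 4 2 5 6]
After op 4 (in_shuffle): [4 0 2 3 5 1 6]
After op 5 (out_shuffle): [4 5 0 1 2 6 3]
Card 2 is at position 4.

Answer: 4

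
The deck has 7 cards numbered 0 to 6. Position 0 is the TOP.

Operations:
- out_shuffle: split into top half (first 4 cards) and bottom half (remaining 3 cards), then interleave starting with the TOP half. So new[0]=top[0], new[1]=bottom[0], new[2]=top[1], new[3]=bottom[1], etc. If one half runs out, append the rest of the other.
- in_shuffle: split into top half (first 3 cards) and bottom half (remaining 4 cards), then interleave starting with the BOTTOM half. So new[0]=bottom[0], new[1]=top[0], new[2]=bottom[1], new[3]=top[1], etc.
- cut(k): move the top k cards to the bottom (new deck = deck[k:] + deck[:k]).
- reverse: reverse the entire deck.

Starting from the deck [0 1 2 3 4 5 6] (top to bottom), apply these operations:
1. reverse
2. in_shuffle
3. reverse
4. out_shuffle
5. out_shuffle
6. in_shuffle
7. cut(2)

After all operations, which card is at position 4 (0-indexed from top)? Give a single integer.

After op 1 (reverse): [6 5 4 3 2 1 0]
After op 2 (in_shuffle): [3 6 2 5 1 4 0]
After op 3 (reverse): [0 4 1 5 2 6 3]
After op 4 (out_shuffle): [0 2 4 6 1 3 5]
After op 5 (out_shuffle): [0 1 2 3 4 5 6]
After op 6 (in_shuffle): [3 0 4 1 5 2 6]
After op 7 (cut(2)): [4 1 5 2 6 3 0]
Position 4: card 6.

Answer: 6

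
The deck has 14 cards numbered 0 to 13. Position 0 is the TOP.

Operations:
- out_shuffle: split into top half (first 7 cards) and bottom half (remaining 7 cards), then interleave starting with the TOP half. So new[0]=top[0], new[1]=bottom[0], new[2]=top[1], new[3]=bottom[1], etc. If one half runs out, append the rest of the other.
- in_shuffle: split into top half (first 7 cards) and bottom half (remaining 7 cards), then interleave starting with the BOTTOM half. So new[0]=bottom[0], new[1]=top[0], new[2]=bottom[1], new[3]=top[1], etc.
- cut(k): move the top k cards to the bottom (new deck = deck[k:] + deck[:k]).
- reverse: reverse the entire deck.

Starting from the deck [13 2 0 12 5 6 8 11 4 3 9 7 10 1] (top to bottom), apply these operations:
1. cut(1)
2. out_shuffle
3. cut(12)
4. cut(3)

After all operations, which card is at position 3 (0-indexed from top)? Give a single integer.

Answer: 12

Derivation:
After op 1 (cut(1)): [2 0 12 5 6 8 11 4 3 9 7 10 1 13]
After op 2 (out_shuffle): [2 4 0 3 12 9 5 7 6 10 8 1 11 13]
After op 3 (cut(12)): [11 13 2 4 0 3 12 9 5 7 6 10 8 1]
After op 4 (cut(3)): [4 0 3 12 9 5 7 6 10 8 1 11 13 2]
Position 3: card 12.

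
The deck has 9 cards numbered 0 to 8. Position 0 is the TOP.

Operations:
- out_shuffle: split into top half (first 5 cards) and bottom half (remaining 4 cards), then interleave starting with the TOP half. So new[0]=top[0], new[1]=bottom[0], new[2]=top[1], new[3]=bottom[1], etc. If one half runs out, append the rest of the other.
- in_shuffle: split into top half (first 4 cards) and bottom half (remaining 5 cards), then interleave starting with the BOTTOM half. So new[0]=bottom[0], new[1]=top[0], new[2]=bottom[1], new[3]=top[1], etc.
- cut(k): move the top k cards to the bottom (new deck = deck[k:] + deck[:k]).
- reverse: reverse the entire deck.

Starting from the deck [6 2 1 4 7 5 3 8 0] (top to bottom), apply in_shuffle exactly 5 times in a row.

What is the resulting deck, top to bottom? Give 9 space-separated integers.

Answer: 2 4 5 8 6 1 7 3 0

Derivation:
After op 1 (in_shuffle): [7 6 5 2 3 1 8 4 0]
After op 2 (in_shuffle): [3 7 1 6 8 5 4 2 0]
After op 3 (in_shuffle): [8 3 5 7 4 1 2 6 0]
After op 4 (in_shuffle): [4 8 1 3 2 5 6 7 0]
After op 5 (in_shuffle): [2 4 5 8 6 1 7 3 0]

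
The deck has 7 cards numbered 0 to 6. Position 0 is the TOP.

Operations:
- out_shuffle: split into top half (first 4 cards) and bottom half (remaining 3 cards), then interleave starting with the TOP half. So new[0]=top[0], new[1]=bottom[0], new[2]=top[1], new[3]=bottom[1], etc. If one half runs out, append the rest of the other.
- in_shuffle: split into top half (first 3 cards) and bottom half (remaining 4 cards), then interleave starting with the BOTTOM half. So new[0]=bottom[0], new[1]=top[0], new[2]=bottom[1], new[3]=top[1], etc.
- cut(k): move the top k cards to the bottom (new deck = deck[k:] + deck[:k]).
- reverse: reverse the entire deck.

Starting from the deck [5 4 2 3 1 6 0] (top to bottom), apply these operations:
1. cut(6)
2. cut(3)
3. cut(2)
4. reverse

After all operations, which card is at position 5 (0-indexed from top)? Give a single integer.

After op 1 (cut(6)): [0 5 4 2 3 1 6]
After op 2 (cut(3)): [2 3 1 6 0 5 4]
After op 3 (cut(2)): [1 6 0 5 4 2 3]
After op 4 (reverse): [3 2 4 5 0 6 1]
Position 5: card 6.

Answer: 6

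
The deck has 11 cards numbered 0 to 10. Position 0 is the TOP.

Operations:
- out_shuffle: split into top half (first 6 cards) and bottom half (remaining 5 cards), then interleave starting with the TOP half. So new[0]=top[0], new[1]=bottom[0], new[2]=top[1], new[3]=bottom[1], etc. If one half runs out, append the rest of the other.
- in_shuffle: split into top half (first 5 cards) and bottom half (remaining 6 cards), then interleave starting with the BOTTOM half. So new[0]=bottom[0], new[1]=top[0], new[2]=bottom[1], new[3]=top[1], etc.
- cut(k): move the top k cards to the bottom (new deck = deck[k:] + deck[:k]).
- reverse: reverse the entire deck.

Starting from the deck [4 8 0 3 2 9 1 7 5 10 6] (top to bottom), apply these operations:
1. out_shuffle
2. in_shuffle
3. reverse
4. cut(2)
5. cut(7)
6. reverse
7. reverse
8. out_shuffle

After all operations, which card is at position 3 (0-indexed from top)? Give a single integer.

Answer: 8

Derivation:
After op 1 (out_shuffle): [4 1 8 7 0 5 3 10 2 6 9]
After op 2 (in_shuffle): [5 4 3 1 10 8 2 7 6 0 9]
After op 3 (reverse): [9 0 6 7 2 8 10 1 3 4 5]
After op 4 (cut(2)): [6 7 2 8 10 1 3 4 5 9 0]
After op 5 (cut(7)): [4 5 9 0 6 7 2 8 10 1 3]
After op 6 (reverse): [3 1 10 8 2 7 6 0 9 5 4]
After op 7 (reverse): [4 5 9 0 6 7 2 8 10 1 3]
After op 8 (out_shuffle): [4 2 5 8 9 10 0 1 6 3 7]
Position 3: card 8.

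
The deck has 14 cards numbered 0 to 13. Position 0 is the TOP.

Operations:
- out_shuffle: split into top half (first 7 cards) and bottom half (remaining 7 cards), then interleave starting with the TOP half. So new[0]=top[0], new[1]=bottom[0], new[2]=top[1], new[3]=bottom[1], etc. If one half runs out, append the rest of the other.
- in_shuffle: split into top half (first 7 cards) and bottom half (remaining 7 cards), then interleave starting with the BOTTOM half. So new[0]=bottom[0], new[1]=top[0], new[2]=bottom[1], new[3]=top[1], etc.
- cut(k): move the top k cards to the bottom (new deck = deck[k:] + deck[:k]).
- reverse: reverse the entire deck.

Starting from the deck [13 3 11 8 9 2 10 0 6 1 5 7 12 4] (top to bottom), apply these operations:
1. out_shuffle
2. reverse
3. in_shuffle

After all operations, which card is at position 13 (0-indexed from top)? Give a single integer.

After op 1 (out_shuffle): [13 0 3 6 11 1 8 5 9 7 2 12 10 4]
After op 2 (reverse): [4 10 12 2 7 9 5 8 1 11 6 3 0 13]
After op 3 (in_shuffle): [8 4 1 10 11 12 6 2 3 7 0 9 13 5]
Position 13: card 5.

Answer: 5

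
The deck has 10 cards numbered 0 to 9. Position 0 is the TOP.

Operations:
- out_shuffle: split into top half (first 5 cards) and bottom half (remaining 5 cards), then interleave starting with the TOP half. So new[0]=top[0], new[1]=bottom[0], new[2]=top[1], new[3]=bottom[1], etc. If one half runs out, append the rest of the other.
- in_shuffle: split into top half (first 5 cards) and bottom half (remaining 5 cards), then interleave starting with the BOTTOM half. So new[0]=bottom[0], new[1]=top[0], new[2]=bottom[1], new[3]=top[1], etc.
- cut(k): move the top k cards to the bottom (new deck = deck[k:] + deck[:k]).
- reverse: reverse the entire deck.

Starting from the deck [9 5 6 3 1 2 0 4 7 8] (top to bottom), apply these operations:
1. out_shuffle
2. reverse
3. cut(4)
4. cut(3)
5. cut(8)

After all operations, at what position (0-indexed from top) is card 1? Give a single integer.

After op 1 (out_shuffle): [9 2 5 0 6 4 3 7 1 8]
After op 2 (reverse): [8 1 7 3 4 6 0 5 2 9]
After op 3 (cut(4)): [4 6 0 5 2 9 8 1 7 3]
After op 4 (cut(3)): [5 2 9 8 1 7 3 4 6 0]
After op 5 (cut(8)): [6 0 5 2 9 8 1 7 3 4]
Card 1 is at position 6.

Answer: 6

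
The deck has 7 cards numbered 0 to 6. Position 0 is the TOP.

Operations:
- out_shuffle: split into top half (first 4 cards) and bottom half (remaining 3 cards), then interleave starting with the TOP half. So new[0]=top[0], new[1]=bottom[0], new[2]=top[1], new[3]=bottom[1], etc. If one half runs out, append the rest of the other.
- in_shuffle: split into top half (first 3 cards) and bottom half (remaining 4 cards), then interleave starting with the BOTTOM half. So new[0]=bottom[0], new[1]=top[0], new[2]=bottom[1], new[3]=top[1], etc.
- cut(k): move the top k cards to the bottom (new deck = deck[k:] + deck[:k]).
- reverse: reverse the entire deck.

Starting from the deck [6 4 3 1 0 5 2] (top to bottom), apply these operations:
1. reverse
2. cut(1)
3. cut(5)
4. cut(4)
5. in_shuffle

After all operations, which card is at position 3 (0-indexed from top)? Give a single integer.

Answer: 3

Derivation:
After op 1 (reverse): [2 5 0 1 3 4 6]
After op 2 (cut(1)): [5 0 1 3 4 6 2]
After op 3 (cut(5)): [6 2 5 0 1 3 4]
After op 4 (cut(4)): [1 3 4 6 2 5 0]
After op 5 (in_shuffle): [6 1 2 3 5 4 0]
Position 3: card 3.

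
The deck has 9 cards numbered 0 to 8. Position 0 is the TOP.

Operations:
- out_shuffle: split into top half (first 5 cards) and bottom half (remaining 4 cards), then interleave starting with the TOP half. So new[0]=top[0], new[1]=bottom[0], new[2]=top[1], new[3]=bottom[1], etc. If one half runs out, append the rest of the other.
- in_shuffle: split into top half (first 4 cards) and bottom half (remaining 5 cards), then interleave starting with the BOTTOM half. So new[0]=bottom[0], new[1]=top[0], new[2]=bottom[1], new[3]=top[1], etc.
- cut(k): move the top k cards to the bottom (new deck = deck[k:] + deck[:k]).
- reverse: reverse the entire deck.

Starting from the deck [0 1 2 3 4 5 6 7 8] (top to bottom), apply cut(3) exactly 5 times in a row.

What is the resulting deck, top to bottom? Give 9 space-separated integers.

Answer: 6 7 8 0 1 2 3 4 5

Derivation:
After op 1 (cut(3)): [3 4 5 6 7 8 0 1 2]
After op 2 (cut(3)): [6 7 8 0 1 2 3 4 5]
After op 3 (cut(3)): [0 1 2 3 4 5 6 7 8]
After op 4 (cut(3)): [3 4 5 6 7 8 0 1 2]
After op 5 (cut(3)): [6 7 8 0 1 2 3 4 5]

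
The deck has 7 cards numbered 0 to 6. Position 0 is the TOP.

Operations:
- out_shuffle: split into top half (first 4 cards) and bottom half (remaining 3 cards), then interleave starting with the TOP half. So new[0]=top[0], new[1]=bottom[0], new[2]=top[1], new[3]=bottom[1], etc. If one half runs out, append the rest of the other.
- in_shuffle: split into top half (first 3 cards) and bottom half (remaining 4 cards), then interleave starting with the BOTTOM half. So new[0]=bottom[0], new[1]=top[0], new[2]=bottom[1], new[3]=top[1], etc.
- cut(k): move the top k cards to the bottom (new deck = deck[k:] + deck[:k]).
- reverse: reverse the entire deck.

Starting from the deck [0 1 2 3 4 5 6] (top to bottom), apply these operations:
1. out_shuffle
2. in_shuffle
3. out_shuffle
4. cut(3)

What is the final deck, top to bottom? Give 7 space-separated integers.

After op 1 (out_shuffle): [0 4 1 5 2 6 3]
After op 2 (in_shuffle): [5 0 2 4 6 1 3]
After op 3 (out_shuffle): [5 6 0 1 2 3 4]
After op 4 (cut(3)): [1 2 3 4 5 6 0]

Answer: 1 2 3 4 5 6 0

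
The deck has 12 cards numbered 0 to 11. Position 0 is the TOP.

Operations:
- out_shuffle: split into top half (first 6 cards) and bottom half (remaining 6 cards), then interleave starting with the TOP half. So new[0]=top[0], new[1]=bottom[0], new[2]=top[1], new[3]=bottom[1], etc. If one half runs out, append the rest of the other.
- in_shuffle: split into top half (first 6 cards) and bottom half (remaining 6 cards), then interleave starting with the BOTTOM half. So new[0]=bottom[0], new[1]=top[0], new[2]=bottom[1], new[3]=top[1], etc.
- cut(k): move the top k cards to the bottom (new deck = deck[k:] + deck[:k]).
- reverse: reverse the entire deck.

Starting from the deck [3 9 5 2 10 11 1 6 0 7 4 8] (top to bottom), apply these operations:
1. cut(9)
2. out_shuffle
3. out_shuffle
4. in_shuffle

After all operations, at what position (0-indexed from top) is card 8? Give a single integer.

Answer: 4

Derivation:
After op 1 (cut(9)): [7 4 8 3 9 5 2 10 11 1 6 0]
After op 2 (out_shuffle): [7 2 4 10 8 11 3 1 9 6 5 0]
After op 3 (out_shuffle): [7 3 2 1 4 9 10 6 8 5 11 0]
After op 4 (in_shuffle): [10 7 6 3 8 2 5 1 11 4 0 9]
Card 8 is at position 4.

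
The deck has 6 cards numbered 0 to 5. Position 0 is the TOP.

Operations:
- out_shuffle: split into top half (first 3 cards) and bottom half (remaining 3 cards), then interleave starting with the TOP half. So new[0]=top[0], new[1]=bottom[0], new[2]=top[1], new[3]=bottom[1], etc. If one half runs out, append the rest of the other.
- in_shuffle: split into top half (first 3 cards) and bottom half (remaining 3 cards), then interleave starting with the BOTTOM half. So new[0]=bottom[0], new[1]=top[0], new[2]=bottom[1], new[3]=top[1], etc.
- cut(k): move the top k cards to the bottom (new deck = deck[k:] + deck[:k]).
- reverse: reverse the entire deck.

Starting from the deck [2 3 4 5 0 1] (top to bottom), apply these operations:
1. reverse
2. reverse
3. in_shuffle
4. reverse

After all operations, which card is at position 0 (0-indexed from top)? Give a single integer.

Answer: 4

Derivation:
After op 1 (reverse): [1 0 5 4 3 2]
After op 2 (reverse): [2 3 4 5 0 1]
After op 3 (in_shuffle): [5 2 0 3 1 4]
After op 4 (reverse): [4 1 3 0 2 5]
Position 0: card 4.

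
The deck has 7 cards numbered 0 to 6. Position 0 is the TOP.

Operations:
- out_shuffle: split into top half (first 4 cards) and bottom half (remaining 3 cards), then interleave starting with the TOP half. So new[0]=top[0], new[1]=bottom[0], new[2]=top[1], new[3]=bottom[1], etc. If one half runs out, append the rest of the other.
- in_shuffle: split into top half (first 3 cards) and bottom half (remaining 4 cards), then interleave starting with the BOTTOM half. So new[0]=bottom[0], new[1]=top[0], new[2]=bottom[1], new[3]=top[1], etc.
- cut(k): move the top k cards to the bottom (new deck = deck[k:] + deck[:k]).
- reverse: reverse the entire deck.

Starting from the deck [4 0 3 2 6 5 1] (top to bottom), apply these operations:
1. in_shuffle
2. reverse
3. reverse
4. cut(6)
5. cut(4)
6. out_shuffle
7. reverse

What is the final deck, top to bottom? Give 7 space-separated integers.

Answer: 1 6 3 4 5 2 0

Derivation:
After op 1 (in_shuffle): [2 4 6 0 5 3 1]
After op 2 (reverse): [1 3 5 0 6 4 2]
After op 3 (reverse): [2 4 6 0 5 3 1]
After op 4 (cut(6)): [1 2 4 6 0 5 3]
After op 5 (cut(4)): [0 5 3 1 2 4 6]
After op 6 (out_shuffle): [0 2 5 4 3 6 1]
After op 7 (reverse): [1 6 3 4 5 2 0]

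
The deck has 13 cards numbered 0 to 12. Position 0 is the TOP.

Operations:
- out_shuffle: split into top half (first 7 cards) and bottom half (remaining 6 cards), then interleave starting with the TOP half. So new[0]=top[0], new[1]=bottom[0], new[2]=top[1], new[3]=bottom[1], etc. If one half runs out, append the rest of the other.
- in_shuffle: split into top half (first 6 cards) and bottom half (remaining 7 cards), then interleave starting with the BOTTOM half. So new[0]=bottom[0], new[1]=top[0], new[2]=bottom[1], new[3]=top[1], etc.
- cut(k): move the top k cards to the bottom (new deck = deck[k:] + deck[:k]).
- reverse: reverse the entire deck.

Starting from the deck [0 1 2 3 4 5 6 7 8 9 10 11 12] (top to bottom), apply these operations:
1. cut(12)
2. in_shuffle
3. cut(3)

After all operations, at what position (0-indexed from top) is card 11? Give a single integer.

Answer: 9

Derivation:
After op 1 (cut(12)): [12 0 1 2 3 4 5 6 7 8 9 10 11]
After op 2 (in_shuffle): [5 12 6 0 7 1 8 2 9 3 10 4 11]
After op 3 (cut(3)): [0 7 1 8 2 9 3 10 4 11 5 12 6]
Card 11 is at position 9.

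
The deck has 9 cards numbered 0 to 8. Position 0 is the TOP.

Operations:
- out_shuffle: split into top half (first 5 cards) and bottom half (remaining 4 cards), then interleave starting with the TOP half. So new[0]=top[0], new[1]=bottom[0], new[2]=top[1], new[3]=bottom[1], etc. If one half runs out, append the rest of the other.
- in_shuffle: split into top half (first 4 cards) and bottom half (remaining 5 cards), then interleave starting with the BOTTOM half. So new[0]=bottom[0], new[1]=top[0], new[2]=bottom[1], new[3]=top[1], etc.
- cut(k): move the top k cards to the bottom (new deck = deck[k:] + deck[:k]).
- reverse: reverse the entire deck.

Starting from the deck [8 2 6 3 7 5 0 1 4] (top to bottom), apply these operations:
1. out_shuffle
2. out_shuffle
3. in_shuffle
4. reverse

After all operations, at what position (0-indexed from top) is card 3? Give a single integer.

After op 1 (out_shuffle): [8 5 2 0 6 1 3 4 7]
After op 2 (out_shuffle): [8 1 5 3 2 4 0 7 6]
After op 3 (in_shuffle): [2 8 4 1 0 5 7 3 6]
After op 4 (reverse): [6 3 7 5 0 1 4 8 2]
Card 3 is at position 1.

Answer: 1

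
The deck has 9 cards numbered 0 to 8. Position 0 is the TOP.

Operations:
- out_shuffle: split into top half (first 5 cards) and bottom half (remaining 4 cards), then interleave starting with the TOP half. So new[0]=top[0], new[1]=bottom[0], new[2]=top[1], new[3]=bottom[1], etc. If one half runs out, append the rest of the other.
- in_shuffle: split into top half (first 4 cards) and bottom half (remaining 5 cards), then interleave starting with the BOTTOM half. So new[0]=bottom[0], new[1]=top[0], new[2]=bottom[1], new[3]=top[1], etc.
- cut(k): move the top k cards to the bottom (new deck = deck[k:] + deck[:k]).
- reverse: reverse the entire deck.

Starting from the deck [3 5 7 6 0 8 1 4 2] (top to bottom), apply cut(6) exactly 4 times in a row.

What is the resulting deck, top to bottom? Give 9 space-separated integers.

After op 1 (cut(6)): [1 4 2 3 5 7 6 0 8]
After op 2 (cut(6)): [6 0 8 1 4 2 3 5 7]
After op 3 (cut(6)): [3 5 7 6 0 8 1 4 2]
After op 4 (cut(6)): [1 4 2 3 5 7 6 0 8]

Answer: 1 4 2 3 5 7 6 0 8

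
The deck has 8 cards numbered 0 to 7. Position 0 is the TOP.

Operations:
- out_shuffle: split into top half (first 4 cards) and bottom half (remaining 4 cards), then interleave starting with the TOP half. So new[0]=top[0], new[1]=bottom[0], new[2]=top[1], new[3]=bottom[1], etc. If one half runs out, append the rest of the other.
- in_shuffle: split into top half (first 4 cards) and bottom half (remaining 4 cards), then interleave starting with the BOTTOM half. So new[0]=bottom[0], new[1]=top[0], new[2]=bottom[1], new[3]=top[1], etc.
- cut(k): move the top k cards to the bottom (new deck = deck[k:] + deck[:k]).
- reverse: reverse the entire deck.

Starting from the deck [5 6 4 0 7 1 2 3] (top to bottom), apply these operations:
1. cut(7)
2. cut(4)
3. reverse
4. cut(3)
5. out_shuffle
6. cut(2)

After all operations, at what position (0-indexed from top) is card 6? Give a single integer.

Answer: 3

Derivation:
After op 1 (cut(7)): [3 5 6 4 0 7 1 2]
After op 2 (cut(4)): [0 7 1 2 3 5 6 4]
After op 3 (reverse): [4 6 5 3 2 1 7 0]
After op 4 (cut(3)): [3 2 1 7 0 4 6 5]
After op 5 (out_shuffle): [3 0 2 4 1 6 7 5]
After op 6 (cut(2)): [2 4 1 6 7 5 3 0]
Card 6 is at position 3.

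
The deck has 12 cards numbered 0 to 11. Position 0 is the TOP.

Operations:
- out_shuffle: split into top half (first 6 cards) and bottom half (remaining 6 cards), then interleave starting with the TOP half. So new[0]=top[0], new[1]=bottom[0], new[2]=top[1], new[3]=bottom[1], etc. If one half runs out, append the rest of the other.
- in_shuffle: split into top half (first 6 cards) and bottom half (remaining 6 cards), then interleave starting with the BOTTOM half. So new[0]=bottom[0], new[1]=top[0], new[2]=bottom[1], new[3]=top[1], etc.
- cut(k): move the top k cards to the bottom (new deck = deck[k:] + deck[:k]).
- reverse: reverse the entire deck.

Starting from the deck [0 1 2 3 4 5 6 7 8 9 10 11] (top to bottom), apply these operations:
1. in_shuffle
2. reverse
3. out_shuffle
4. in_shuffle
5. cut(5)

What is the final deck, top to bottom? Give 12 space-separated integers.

Answer: 11 0 8 9 4 6 1 10 5 7 2 3

Derivation:
After op 1 (in_shuffle): [6 0 7 1 8 2 9 3 10 4 11 5]
After op 2 (reverse): [5 11 4 10 3 9 2 8 1 7 0 6]
After op 3 (out_shuffle): [5 2 11 8 4 1 10 7 3 0 9 6]
After op 4 (in_shuffle): [10 5 7 2 3 11 0 8 9 4 6 1]
After op 5 (cut(5)): [11 0 8 9 4 6 1 10 5 7 2 3]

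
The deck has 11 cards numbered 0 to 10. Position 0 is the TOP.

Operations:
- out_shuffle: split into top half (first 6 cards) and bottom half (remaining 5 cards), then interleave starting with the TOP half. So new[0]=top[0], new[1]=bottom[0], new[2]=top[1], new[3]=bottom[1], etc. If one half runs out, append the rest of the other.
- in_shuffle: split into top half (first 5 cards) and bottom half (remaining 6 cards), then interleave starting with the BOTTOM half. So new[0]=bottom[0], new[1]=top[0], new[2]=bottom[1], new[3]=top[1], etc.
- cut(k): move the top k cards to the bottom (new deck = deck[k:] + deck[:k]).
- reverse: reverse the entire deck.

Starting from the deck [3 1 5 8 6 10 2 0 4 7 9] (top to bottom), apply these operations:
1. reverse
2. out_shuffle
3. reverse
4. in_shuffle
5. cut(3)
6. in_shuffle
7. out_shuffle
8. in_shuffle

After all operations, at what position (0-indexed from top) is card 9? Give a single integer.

After op 1 (reverse): [9 7 4 0 2 10 6 8 5 1 3]
After op 2 (out_shuffle): [9 6 7 8 4 5 0 1 2 3 10]
After op 3 (reverse): [10 3 2 1 0 5 4 8 7 6 9]
After op 4 (in_shuffle): [5 10 4 3 8 2 7 1 6 0 9]
After op 5 (cut(3)): [3 8 2 7 1 6 0 9 5 10 4]
After op 6 (in_shuffle): [6 3 0 8 9 2 5 7 10 1 4]
After op 7 (out_shuffle): [6 5 3 7 0 10 8 1 9 4 2]
After op 8 (in_shuffle): [10 6 8 5 1 3 9 7 4 0 2]
Card 9 is at position 6.

Answer: 6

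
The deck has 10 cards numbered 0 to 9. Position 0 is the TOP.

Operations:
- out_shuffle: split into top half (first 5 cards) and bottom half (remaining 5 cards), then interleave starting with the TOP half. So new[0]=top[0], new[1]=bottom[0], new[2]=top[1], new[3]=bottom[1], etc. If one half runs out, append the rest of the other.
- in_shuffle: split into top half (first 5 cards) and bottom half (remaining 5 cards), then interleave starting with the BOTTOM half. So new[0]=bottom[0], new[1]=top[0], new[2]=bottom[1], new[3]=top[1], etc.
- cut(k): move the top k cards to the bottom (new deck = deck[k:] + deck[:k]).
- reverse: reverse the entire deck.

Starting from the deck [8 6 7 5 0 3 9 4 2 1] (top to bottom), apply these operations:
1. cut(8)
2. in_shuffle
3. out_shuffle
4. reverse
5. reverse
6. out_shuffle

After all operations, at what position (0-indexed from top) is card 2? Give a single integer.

Answer: 4

Derivation:
After op 1 (cut(8)): [2 1 8 6 7 5 0 3 9 4]
After op 2 (in_shuffle): [5 2 0 1 3 8 9 6 4 7]
After op 3 (out_shuffle): [5 8 2 9 0 6 1 4 3 7]
After op 4 (reverse): [7 3 4 1 6 0 9 2 8 5]
After op 5 (reverse): [5 8 2 9 0 6 1 4 3 7]
After op 6 (out_shuffle): [5 6 8 1 2 4 9 3 0 7]
Card 2 is at position 4.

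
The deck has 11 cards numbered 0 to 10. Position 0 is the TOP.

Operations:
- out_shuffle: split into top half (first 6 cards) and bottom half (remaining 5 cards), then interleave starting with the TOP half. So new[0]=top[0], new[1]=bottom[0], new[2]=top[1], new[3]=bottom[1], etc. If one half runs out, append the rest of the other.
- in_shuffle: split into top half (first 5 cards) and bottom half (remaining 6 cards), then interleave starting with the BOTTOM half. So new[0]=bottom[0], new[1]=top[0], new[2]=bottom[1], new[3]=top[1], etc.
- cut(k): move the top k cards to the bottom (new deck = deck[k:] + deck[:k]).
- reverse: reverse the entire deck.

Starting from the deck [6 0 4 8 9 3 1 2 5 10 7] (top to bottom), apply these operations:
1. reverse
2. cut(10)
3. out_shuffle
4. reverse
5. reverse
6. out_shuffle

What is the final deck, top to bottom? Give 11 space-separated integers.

After op 1 (reverse): [7 10 5 2 1 3 9 8 4 0 6]
After op 2 (cut(10)): [6 7 10 5 2 1 3 9 8 4 0]
After op 3 (out_shuffle): [6 3 7 9 10 8 5 4 2 0 1]
After op 4 (reverse): [1 0 2 4 5 8 10 9 7 3 6]
After op 5 (reverse): [6 3 7 9 10 8 5 4 2 0 1]
After op 6 (out_shuffle): [6 5 3 4 7 2 9 0 10 1 8]

Answer: 6 5 3 4 7 2 9 0 10 1 8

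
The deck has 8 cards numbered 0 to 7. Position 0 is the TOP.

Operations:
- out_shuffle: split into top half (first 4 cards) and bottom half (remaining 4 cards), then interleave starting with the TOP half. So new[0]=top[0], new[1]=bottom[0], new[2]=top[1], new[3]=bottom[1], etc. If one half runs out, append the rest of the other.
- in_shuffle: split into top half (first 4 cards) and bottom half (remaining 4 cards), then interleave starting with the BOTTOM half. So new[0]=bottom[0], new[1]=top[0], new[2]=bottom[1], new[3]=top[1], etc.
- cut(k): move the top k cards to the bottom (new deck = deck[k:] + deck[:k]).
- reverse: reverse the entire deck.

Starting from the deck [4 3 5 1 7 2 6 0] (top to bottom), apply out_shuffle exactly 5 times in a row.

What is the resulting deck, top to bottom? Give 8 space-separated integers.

After op 1 (out_shuffle): [4 7 3 2 5 6 1 0]
After op 2 (out_shuffle): [4 5 7 6 3 1 2 0]
After op 3 (out_shuffle): [4 3 5 1 7 2 6 0]
After op 4 (out_shuffle): [4 7 3 2 5 6 1 0]
After op 5 (out_shuffle): [4 5 7 6 3 1 2 0]

Answer: 4 5 7 6 3 1 2 0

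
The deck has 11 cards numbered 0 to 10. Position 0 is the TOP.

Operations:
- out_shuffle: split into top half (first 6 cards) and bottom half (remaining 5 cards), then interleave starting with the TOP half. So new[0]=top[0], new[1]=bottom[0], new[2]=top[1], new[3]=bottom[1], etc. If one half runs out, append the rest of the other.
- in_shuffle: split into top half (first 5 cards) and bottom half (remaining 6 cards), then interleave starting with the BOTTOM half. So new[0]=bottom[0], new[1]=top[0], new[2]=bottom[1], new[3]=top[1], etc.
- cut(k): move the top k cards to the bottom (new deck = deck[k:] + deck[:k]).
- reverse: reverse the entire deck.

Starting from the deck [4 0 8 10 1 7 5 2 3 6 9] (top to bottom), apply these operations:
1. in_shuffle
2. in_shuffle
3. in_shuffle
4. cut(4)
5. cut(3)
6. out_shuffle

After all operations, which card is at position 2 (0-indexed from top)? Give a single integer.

After op 1 (in_shuffle): [7 4 5 0 2 8 3 10 6 1 9]
After op 2 (in_shuffle): [8 7 3 4 10 5 6 0 1 2 9]
After op 3 (in_shuffle): [5 8 6 7 0 3 1 4 2 10 9]
After op 4 (cut(4)): [0 3 1 4 2 10 9 5 8 6 7]
After op 5 (cut(3)): [4 2 10 9 5 8 6 7 0 3 1]
After op 6 (out_shuffle): [4 6 2 7 10 0 9 3 5 1 8]
Position 2: card 2.

Answer: 2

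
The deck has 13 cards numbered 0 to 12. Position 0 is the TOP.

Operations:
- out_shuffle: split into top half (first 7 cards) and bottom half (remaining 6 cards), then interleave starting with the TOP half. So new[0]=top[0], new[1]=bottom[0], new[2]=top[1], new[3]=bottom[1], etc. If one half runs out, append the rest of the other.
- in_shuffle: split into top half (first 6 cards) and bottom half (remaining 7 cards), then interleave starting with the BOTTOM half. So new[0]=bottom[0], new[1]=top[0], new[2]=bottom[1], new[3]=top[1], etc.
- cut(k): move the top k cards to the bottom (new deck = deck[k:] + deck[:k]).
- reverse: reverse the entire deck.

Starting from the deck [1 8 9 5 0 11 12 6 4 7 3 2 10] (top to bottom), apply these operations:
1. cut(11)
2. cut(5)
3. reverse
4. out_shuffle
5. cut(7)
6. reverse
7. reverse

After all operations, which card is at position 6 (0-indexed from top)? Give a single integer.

Answer: 9

Derivation:
After op 1 (cut(11)): [2 10 1 8 9 5 0 11 12 6 4 7 3]
After op 2 (cut(5)): [5 0 11 12 6 4 7 3 2 10 1 8 9]
After op 3 (reverse): [9 8 1 10 2 3 7 4 6 12 11 0 5]
After op 4 (out_shuffle): [9 4 8 6 1 12 10 11 2 0 3 5 7]
After op 5 (cut(7)): [11 2 0 3 5 7 9 4 8 6 1 12 10]
After op 6 (reverse): [10 12 1 6 8 4 9 7 5 3 0 2 11]
After op 7 (reverse): [11 2 0 3 5 7 9 4 8 6 1 12 10]
Position 6: card 9.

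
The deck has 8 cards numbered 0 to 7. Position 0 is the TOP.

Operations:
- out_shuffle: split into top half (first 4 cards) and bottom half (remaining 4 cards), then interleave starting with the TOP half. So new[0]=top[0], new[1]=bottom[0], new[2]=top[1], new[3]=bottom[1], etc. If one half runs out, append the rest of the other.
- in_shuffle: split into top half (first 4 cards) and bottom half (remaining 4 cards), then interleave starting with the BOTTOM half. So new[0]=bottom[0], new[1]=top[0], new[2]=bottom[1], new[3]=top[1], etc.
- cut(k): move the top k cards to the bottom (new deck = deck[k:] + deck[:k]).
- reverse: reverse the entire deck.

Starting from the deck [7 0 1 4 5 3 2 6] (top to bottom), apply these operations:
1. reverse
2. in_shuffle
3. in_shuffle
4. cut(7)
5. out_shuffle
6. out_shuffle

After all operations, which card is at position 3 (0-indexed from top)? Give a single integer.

Answer: 1

Derivation:
After op 1 (reverse): [6 2 3 5 4 1 0 7]
After op 2 (in_shuffle): [4 6 1 2 0 3 7 5]
After op 3 (in_shuffle): [0 4 3 6 7 1 5 2]
After op 4 (cut(7)): [2 0 4 3 6 7 1 5]
After op 5 (out_shuffle): [2 6 0 7 4 1 3 5]
After op 6 (out_shuffle): [2 4 6 1 0 3 7 5]
Position 3: card 1.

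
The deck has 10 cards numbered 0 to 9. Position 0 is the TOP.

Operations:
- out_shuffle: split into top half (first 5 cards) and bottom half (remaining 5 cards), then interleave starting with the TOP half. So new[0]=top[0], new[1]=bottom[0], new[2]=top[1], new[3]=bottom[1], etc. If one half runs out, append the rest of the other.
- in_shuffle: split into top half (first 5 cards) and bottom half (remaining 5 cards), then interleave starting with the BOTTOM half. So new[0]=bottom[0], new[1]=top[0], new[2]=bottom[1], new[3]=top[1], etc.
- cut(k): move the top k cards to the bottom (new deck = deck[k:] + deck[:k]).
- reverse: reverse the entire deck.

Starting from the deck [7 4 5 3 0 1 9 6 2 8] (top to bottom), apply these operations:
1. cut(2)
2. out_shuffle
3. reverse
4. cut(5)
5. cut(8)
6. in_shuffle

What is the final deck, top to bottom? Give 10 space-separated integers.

Answer: 6 1 5 8 4 0 9 2 7 3

Derivation:
After op 1 (cut(2)): [5 3 0 1 9 6 2 8 7 4]
After op 2 (out_shuffle): [5 6 3 2 0 8 1 7 9 4]
After op 3 (reverse): [4 9 7 1 8 0 2 3 6 5]
After op 4 (cut(5)): [0 2 3 6 5 4 9 7 1 8]
After op 5 (cut(8)): [1 8 0 2 3 6 5 4 9 7]
After op 6 (in_shuffle): [6 1 5 8 4 0 9 2 7 3]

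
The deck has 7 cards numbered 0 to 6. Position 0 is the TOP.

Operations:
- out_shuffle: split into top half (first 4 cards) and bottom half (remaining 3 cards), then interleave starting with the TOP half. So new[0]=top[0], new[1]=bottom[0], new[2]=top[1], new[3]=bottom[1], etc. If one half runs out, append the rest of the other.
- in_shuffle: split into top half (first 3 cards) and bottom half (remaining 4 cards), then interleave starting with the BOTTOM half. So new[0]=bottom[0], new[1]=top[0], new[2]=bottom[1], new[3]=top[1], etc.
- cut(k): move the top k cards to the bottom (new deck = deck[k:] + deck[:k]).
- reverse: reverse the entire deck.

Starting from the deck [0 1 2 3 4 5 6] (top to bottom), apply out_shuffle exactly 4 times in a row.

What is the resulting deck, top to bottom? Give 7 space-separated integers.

Answer: 0 4 1 5 2 6 3

Derivation:
After op 1 (out_shuffle): [0 4 1 5 2 6 3]
After op 2 (out_shuffle): [0 2 4 6 1 3 5]
After op 3 (out_shuffle): [0 1 2 3 4 5 6]
After op 4 (out_shuffle): [0 4 1 5 2 6 3]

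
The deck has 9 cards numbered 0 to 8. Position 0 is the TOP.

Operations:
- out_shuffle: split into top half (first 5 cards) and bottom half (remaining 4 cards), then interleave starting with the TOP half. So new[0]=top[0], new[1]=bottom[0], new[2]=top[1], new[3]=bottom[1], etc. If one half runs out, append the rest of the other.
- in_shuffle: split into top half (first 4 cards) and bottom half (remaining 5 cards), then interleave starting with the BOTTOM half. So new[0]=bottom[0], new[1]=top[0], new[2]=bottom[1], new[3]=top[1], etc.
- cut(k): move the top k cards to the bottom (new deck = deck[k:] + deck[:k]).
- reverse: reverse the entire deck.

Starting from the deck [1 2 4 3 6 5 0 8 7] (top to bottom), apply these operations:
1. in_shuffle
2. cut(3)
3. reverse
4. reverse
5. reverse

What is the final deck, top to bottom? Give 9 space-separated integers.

After op 1 (in_shuffle): [6 1 5 2 0 4 8 3 7]
After op 2 (cut(3)): [2 0 4 8 3 7 6 1 5]
After op 3 (reverse): [5 1 6 7 3 8 4 0 2]
After op 4 (reverse): [2 0 4 8 3 7 6 1 5]
After op 5 (reverse): [5 1 6 7 3 8 4 0 2]

Answer: 5 1 6 7 3 8 4 0 2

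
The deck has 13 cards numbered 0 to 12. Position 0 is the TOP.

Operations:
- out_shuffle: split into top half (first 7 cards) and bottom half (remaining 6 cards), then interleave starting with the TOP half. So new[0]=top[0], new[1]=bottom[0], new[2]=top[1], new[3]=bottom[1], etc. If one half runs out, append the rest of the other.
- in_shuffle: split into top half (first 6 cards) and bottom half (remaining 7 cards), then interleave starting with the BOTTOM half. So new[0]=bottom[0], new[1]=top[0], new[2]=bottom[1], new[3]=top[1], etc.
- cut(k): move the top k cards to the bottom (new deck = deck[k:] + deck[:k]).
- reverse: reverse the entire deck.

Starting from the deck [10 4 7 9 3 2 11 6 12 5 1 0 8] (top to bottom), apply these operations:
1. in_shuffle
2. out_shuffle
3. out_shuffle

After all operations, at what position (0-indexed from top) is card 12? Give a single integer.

Answer: 3

Derivation:
After op 1 (in_shuffle): [11 10 6 4 12 7 5 9 1 3 0 2 8]
After op 2 (out_shuffle): [11 9 10 1 6 3 4 0 12 2 7 8 5]
After op 3 (out_shuffle): [11 0 9 12 10 2 1 7 6 8 3 5 4]
Card 12 is at position 3.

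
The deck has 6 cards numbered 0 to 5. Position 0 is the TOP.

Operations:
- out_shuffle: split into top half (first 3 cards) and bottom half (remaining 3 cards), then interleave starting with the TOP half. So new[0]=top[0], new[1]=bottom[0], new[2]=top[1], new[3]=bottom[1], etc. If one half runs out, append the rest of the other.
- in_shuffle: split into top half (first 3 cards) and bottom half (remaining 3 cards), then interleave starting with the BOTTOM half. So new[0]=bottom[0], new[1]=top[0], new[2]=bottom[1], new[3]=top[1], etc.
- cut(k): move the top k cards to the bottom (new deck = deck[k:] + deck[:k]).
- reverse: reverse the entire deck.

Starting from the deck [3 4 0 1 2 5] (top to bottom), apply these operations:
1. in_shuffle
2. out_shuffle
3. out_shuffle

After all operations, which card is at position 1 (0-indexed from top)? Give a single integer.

After op 1 (in_shuffle): [1 3 2 4 5 0]
After op 2 (out_shuffle): [1 4 3 5 2 0]
After op 3 (out_shuffle): [1 5 4 2 3 0]
Position 1: card 5.

Answer: 5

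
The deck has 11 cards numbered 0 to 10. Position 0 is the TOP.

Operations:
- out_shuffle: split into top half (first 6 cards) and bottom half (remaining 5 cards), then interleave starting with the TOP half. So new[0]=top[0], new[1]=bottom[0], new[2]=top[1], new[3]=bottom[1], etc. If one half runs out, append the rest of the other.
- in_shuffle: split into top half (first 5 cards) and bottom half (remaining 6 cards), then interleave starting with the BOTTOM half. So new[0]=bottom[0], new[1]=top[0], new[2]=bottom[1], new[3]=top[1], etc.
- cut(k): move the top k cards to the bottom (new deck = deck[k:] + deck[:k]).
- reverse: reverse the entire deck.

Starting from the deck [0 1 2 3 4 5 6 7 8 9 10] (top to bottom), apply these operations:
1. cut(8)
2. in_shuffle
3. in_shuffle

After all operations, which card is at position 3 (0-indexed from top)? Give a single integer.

Answer: 8

Derivation:
After op 1 (cut(8)): [8 9 10 0 1 2 3 4 5 6 7]
After op 2 (in_shuffle): [2 8 3 9 4 10 5 0 6 1 7]
After op 3 (in_shuffle): [10 2 5 8 0 3 6 9 1 4 7]
Position 3: card 8.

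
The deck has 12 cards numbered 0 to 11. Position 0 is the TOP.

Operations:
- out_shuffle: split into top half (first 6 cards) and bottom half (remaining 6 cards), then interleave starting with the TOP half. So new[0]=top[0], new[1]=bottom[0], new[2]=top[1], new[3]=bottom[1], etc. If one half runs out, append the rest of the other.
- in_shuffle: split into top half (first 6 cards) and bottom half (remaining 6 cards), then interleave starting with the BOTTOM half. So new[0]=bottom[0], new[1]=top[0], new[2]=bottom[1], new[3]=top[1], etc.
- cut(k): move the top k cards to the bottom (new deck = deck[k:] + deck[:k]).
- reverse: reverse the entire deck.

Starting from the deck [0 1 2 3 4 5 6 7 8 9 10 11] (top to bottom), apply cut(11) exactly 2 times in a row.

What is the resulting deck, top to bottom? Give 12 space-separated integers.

After op 1 (cut(11)): [11 0 1 2 3 4 5 6 7 8 9 10]
After op 2 (cut(11)): [10 11 0 1 2 3 4 5 6 7 8 9]

Answer: 10 11 0 1 2 3 4 5 6 7 8 9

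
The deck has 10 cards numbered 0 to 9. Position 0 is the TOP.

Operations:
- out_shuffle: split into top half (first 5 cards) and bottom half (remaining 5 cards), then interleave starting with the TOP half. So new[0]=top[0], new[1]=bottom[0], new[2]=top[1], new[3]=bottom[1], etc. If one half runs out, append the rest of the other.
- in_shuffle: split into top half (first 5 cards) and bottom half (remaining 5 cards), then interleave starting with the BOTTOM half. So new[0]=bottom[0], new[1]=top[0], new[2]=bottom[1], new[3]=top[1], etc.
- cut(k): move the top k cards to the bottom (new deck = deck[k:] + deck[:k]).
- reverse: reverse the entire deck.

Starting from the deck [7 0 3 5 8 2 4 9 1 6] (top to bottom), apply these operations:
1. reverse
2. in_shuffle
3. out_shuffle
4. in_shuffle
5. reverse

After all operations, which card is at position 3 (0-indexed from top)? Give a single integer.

After op 1 (reverse): [6 1 9 4 2 8 5 3 0 7]
After op 2 (in_shuffle): [8 6 5 1 3 9 0 4 7 2]
After op 3 (out_shuffle): [8 9 6 0 5 4 1 7 3 2]
After op 4 (in_shuffle): [4 8 1 9 7 6 3 0 2 5]
After op 5 (reverse): [5 2 0 3 6 7 9 1 8 4]
Position 3: card 3.

Answer: 3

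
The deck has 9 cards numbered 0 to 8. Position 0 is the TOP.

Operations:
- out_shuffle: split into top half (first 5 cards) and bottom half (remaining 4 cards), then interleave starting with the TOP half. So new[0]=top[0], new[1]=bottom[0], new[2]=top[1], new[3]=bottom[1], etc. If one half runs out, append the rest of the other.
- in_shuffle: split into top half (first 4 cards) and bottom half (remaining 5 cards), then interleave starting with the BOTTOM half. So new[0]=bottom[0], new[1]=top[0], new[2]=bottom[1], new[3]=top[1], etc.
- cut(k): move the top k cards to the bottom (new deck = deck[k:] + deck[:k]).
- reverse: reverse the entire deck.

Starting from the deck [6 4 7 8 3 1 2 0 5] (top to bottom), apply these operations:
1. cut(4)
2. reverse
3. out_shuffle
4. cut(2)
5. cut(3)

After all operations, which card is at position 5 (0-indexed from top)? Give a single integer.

After op 1 (cut(4)): [3 1 2 0 5 6 4 7 8]
After op 2 (reverse): [8 7 4 6 5 0 2 1 3]
After op 3 (out_shuffle): [8 0 7 2 4 1 6 3 5]
After op 4 (cut(2)): [7 2 4 1 6 3 5 8 0]
After op 5 (cut(3)): [1 6 3 5 8 0 7 2 4]
Position 5: card 0.

Answer: 0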